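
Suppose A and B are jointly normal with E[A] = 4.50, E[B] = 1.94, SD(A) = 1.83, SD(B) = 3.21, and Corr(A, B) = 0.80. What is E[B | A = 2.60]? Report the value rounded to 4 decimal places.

-0.7262

For a bivariate normal, E[B | A=x] = μ_B + ρ·(σ_B/σ_A)·(x − μ_A).
E[B | A=2.60] = 1.94 + (0.80)·(3.21/1.83)·(2.60 − (4.50)) = 1.94 + (1.40328)·(-1.9) = -0.7262.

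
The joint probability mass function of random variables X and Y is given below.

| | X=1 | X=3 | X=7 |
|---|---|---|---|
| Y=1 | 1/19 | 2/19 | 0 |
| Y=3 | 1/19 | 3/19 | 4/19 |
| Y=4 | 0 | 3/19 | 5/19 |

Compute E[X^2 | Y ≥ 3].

P(Y ≥ 3) = 16/19.
Summing X^2·P(X=x,Y=y) over the conditioning event gives 496/19.
E[X^2 | Y ≥ 3] = (496/19) / (16/19) = 31.

31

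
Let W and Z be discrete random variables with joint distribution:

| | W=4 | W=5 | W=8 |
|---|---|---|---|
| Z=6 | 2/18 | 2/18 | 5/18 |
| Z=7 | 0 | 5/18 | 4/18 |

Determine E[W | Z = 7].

19/3

P(Z = 7) = 1/2.
Σ W·P over the event = 5·(5/18) + 8·(4/18) = 19/6.
E[W | Z = 7] = (19/6) / (1/2) = 19/3.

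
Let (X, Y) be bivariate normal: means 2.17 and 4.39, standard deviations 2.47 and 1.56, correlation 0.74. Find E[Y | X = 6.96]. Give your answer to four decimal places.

6.6287

For a bivariate normal, E[Y | X=x] = μ_Y + ρ·(σ_Y/σ_X)·(x − μ_X).
E[Y | X=6.96] = 4.39 + (0.74)·(1.56/2.47)·(6.96 − (2.17)) = 4.39 + (0.46737)·(4.79) = 6.6287.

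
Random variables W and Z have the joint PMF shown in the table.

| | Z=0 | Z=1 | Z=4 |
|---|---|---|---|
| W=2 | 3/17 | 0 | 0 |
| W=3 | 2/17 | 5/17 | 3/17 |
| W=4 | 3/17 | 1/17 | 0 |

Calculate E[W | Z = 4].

3

P(Z = 4) = 3/17.
Σ W·P over the event = 3·(3/17) = 9/17.
E[W | Z = 4] = (9/17) / (3/17) = 3.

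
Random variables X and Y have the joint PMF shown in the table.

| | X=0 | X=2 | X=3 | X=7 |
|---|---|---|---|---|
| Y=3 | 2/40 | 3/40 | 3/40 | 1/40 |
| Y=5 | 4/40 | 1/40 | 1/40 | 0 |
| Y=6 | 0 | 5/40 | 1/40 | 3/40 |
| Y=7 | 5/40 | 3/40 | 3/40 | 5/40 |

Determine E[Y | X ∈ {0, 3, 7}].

79/14

P(X ∈ {0, 3, 7}) = 7/10.
Summing Y·P(X=x,Y=y) over the conditioning event gives 79/20.
E[Y | X ∈ {0, 3, 7}] = (79/20) / (7/10) = 79/14.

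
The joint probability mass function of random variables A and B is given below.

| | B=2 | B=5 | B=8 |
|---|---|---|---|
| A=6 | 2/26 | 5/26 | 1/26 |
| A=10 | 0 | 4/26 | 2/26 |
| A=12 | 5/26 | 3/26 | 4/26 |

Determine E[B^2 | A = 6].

197/8

P(A = 6) = 4/13.
Σ B^2·P over the event = 4·(2/26) + 25·(5/26) + 64·(1/26) = 197/26.
E[B^2 | A = 6] = (197/26) / (4/13) = 197/8.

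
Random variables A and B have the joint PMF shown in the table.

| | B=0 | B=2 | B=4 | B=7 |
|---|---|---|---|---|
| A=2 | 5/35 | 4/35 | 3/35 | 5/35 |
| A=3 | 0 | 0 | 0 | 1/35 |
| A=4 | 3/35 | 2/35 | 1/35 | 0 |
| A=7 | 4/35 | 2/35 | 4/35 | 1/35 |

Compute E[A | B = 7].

P(B = 7) = 1/5.
Σ A·P over the event = 2·(5/35) + 3·(1/35) + 7·(1/35) = 4/7.
E[A | B = 7] = (4/7) / (1/5) = 20/7.

20/7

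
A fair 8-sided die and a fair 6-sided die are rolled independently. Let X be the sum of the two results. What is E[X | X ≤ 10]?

132/19

P(X ≤ 10) = 19/24.
E[X | X ≤ 10] = (11/2) / (19/24) = 132/19.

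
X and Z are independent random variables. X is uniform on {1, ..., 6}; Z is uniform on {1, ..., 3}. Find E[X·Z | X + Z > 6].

Outcomes with X + Z > 6: (4,3), (5,2), (5,3), (6,1), (6,2), (6,3), each with probability 1/18.
E[X·Z | X + Z > 6] = (12 + 10 + 15 + 6 + 12 + 18) / 6 = 73/6.

73/6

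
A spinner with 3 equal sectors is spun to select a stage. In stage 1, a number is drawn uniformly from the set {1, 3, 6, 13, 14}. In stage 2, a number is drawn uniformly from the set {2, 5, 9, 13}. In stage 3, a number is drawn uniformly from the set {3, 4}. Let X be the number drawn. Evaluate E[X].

121/20

E[X | stage 1] = (1+3+6+13+14)/5 = 37/5.
E[X | stage 2] = (2+5+9+13)/4 = 29/4.
E[X | stage 3] = (3+4)/2 = 7/2.
E[X] = (1/3)·(37/5) + (1/3)·(29/4) + (1/3)·(7/2) = 121/20.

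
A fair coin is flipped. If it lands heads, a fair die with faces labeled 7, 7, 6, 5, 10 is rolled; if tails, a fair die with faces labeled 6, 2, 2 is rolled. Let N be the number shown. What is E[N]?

31/6

E[N | heads] = (7+7+6+5+10)/5 = 7.
E[N | tails] = (6+2+2)/3 = 10/3.
E[N] = (1/2)·(7) + (1/2)·(10/3) = 31/6.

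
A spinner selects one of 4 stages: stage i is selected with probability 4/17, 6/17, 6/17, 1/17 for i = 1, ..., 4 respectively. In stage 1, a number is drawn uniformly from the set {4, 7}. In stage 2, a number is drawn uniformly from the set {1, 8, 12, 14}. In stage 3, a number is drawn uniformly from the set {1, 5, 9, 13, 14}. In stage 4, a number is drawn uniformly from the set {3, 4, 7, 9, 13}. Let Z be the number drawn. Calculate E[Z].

1321/170

E[Z | stage 1] = (4+7)/2 = 11/2.
E[Z | stage 2] = (1+8+12+14)/4 = 35/4.
E[Z | stage 3] = (1+5+9+13+14)/5 = 42/5.
E[Z | stage 4] = (3+4+7+9+13)/5 = 36/5.
E[Z] = (4/17)·(11/2) + (6/17)·(35/4) + (6/17)·(42/5) + (1/17)·(36/5) = 1321/170.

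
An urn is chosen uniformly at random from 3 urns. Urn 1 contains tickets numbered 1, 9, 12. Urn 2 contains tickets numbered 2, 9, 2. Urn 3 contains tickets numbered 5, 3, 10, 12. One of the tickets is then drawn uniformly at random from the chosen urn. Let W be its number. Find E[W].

E[W | urn 1] = (1+9+12)/3 = 22/3.
E[W | urn 2] = (2+9+2)/3 = 13/3.
E[W | urn 3] = (5+3+10+12)/4 = 15/2.
E[W] = (1/3)·(22/3) + (1/3)·(13/3) + (1/3)·(15/2) = 115/18.

115/18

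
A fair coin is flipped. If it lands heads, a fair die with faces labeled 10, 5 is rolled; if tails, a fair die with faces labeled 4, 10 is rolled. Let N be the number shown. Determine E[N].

E[N | heads] = (10+5)/2 = 15/2.
E[N | tails] = (4+10)/2 = 7.
E[N] = (1/2)·(15/2) + (1/2)·(7) = 29/4.

29/4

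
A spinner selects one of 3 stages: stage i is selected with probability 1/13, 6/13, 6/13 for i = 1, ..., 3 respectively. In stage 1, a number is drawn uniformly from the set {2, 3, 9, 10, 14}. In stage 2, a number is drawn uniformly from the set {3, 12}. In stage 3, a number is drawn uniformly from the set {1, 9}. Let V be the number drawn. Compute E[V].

E[V | stage 1] = (2+3+9+10+14)/5 = 38/5.
E[V | stage 2] = (3+12)/2 = 15/2.
E[V | stage 3] = (1+9)/2 = 5.
E[V] = (1/13)·(38/5) + (6/13)·(15/2) + (6/13)·(5) = 413/65.

413/65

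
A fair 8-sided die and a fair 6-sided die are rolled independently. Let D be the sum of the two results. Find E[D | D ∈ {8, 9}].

17/2

P(D ∈ {8, 9}) = 1/4.
Σ over the event: 8·1/8 + 9·1/8 = 17/8.
E[D | D ∈ {8, 9}] = (17/8) / (1/4) = 17/2.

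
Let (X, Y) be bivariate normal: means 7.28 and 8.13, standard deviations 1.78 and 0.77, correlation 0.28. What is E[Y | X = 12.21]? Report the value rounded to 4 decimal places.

The regression of Y on X has slope ρ·σ_Y/σ_X and passes through (μ_X, μ_Y).
E[Y | X=12.21] = 8.13 + (0.28)·(0.77/1.78)·(12.21 − (7.28)) = 8.13 + (0.12112)·(4.93) = 8.7271.

8.7271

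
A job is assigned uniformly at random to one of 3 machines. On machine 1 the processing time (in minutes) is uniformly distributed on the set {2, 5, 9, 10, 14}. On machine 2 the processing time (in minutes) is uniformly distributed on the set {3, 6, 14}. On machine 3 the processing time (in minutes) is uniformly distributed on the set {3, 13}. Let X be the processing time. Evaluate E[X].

E[X | machine 1] = (2+5+9+10+14)/5 = 8.
E[X | machine 2] = (3+6+14)/3 = 23/3.
E[X | machine 3] = (3+13)/2 = 8.
By the law of total expectation,
E[X] = (1/3)·(8) + (1/3)·(23/3) + (1/3)·(8) = 71/9.

71/9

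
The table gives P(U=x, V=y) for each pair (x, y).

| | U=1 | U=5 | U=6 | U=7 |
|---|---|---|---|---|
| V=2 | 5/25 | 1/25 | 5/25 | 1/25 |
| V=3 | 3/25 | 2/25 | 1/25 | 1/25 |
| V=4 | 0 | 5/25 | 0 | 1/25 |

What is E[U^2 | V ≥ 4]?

P(V ≥ 4) = 6/25.
Summing U^2·P(U=x,V=y) over the conditioning event gives 174/25.
E[U^2 | V ≥ 4] = (174/25) / (6/25) = 29.

29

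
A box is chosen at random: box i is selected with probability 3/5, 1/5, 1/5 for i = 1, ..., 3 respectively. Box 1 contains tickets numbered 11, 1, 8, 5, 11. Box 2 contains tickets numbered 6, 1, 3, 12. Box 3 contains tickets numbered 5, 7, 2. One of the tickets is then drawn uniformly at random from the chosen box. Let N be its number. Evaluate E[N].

953/150

E[N | box 1] = (11+1+8+5+11)/5 = 36/5.
E[N | box 2] = (6+1+3+12)/4 = 11/2.
E[N | box 3] = (5+7+2)/3 = 14/3.
By the law of total expectation,
E[N] = (3/5)·(36/5) + (1/5)·(11/2) + (1/5)·(14/3) = 953/150.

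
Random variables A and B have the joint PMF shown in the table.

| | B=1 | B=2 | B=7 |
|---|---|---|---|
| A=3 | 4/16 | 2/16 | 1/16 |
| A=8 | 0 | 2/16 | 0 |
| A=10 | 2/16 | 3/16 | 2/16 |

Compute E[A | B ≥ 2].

P(B ≥ 2) = 5/8.
Σ A·P over the event = 3·(2/16) + 3·(1/16) + 8·(2/16) + 10·(3/16) + 10·(2/16) = 75/16.
E[A | B ≥ 2] = (75/16) / (5/8) = 15/2.

15/2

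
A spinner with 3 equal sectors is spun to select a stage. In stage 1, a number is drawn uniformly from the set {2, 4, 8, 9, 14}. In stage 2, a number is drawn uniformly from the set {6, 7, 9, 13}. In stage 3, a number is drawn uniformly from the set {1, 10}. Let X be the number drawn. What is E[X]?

433/60

E[X | stage 1] = (2+4+8+9+14)/5 = 37/5.
E[X | stage 2] = (6+7+9+13)/4 = 35/4.
E[X | stage 3] = (1+10)/2 = 11/2.
By the law of total expectation,
E[X] = (1/3)·(37/5) + (1/3)·(35/4) + (1/3)·(11/2) = 433/60.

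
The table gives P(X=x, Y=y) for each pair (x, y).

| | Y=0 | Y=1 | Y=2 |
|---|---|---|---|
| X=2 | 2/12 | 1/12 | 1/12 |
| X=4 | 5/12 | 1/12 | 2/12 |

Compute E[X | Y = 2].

10/3

P(Y = 2) = 1/4.
Σ X·P over the event = 2·(1/12) + 4·(2/12) = 5/6.
E[X | Y = 2] = (5/6) / (1/4) = 10/3.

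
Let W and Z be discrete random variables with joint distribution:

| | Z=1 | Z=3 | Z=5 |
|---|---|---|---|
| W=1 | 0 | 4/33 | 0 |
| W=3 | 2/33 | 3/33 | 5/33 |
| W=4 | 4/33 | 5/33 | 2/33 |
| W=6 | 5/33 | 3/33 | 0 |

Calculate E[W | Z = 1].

52/11

P(Z = 1) = 1/3.
Summing W·P(W=x,Z=y) over the conditioning event gives 52/33.
E[W | Z = 1] = (52/33) / (1/3) = 52/11.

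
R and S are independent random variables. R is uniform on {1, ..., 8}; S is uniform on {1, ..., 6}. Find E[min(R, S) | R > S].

77/27

P(R > S) = 9/16.
Summing min(R,S)·P(x,y) over outcomes with R > S gives 77/48.
E[min(R, S) | R > S] = (77/48) / (9/16) = 77/27.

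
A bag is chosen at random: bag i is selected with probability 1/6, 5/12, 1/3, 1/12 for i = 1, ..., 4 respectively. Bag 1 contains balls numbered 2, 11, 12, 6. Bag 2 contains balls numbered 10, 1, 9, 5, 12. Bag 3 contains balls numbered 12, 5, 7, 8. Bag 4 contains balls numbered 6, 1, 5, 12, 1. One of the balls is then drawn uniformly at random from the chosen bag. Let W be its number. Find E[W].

179/24

E[W | bag 1] = (2+11+12+6)/4 = 31/4.
E[W | bag 2] = (10+1+9+5+12)/5 = 37/5.
E[W | bag 3] = (12+5+7+8)/4 = 8.
E[W | bag 4] = (6+1+5+12+1)/5 = 5.
E[W] = (1/6)·(31/4) + (5/12)·(37/5) + (1/3)·(8) + (1/12)·(5) = 179/24.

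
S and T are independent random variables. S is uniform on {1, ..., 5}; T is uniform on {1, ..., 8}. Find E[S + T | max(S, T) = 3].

24/5

Outcomes with max(S, T) = 3: (1,3), (2,3), (3,1), (3,2), (3,3), each with probability 1/40.
E[S + T | max(S, T) = 3] = (4 + 5 + 4 + 5 + 6) / 5 = 24/5.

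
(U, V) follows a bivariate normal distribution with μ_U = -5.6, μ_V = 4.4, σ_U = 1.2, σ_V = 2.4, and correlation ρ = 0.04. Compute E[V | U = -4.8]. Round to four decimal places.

4.4640

The regression of V on U has slope ρ·σ_V/σ_U and passes through (μ_U, μ_V).
E[V | U=-4.8] = 4.4 + (0.04)·(2.4/1.2)·(-4.8 − (-5.6)) = 4.4 + (0.08)·(0.8) = 4.4640.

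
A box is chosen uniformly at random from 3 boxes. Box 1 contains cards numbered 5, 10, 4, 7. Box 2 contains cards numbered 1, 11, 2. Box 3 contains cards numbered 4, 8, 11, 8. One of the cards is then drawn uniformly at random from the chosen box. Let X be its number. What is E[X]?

E[X | box 1] = (5+10+4+7)/4 = 13/2.
E[X | box 2] = (1+11+2)/3 = 14/3.
E[X | box 3] = (4+8+11+8)/4 = 31/4.
E[X] = (1/3)·(13/2) + (1/3)·(14/3) + (1/3)·(31/4) = 227/36.

227/36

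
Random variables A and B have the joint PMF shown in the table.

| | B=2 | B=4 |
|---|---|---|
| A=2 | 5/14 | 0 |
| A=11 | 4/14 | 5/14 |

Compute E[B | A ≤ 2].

P(A ≤ 2) = 5/14.
Σ B·P over the event = 2·(5/14) = 5/7.
E[B | A ≤ 2] = (5/7) / (5/14) = 2.

2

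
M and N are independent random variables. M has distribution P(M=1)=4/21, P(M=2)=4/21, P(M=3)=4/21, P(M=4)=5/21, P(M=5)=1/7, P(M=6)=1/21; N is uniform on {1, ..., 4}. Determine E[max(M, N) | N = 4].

89/21

P(N = 4) = 1/4.
Summing max(M,N)·P(x,y) over outcomes with N = 4 gives 89/84.
E[max(M, N) | N = 4] = (89/84) / (1/4) = 89/21.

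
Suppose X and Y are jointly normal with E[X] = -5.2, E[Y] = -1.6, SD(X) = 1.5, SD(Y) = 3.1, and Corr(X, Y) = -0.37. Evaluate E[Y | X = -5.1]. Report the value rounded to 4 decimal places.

-1.6765

For a bivariate normal, E[Y | X=x] = μ_Y + ρ·(σ_Y/σ_X)·(x − μ_X).
E[Y | X=-5.1] = -1.6 + (-0.37)·(3.1/1.5)·(-5.1 − (-5.2)) = -1.6 + (-0.76467)·(0.1) = -1.6765.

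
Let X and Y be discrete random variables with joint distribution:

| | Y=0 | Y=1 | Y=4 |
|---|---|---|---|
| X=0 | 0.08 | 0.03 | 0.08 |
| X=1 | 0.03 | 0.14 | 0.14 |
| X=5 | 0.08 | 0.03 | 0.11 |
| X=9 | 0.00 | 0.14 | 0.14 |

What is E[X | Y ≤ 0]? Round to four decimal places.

2.2632

P(Y ≤ 0) = 0.19.
Σ X·P over the event = 0·(0.08) + 1·(0.03) + 5·(0.08) = 0.43.
E[X | Y ≤ 0] = (0.43) / (0.19) = 2.2632.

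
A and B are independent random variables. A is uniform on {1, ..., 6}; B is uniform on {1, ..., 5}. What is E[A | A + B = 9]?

5

Outcomes with A + B = 9: (4,5), (5,4), (6,3), each with probability 1/30.
E[A | A + B = 9] = (4 + 5 + 6) / 3 = 5.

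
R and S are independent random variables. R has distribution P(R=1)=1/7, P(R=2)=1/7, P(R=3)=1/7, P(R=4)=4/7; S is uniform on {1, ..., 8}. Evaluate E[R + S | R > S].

28/5

P(R > S) = 15/56.
Summing (R+S)·P(x,y) over outcomes with R > S gives 3/2.
E[R + S | R > S] = (3/2) / (15/56) = 28/5.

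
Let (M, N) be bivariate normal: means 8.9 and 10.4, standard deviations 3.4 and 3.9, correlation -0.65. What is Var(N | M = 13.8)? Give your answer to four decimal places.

The conditional variance in a bivariate normal is σ_N²(1 − ρ²), independent of x.
Var(N | M=13.8) = (3.9)²·(1 − (-0.65)²) = 15.21·0.5775 = 8.7838.

8.7838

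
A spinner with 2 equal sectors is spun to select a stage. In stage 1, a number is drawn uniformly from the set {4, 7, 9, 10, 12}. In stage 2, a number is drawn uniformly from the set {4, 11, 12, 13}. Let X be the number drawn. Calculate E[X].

E[X | stage 1] = (4+7+9+10+12)/5 = 42/5.
E[X | stage 2] = (4+11+12+13)/4 = 10.
E[X] = (1/2)·(42/5) + (1/2)·(10) = 46/5.

46/5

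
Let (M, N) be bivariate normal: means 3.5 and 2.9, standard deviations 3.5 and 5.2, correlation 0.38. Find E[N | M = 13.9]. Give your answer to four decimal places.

8.7715

The regression of N on M has slope ρ·σ_N/σ_M and passes through (μ_M, μ_N).
E[N | M=13.9] = 2.9 + (0.38)·(5.2/3.5)·(13.9 − (3.5)) = 2.9 + (0.56457)·(10.4) = 8.7715.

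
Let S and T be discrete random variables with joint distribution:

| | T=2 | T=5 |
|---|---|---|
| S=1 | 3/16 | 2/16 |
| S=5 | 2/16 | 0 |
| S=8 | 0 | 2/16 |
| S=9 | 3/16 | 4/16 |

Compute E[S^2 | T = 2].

P(T = 2) = 1/2.
Σ S^2·P over the event = 1·(3/16) + 25·(2/16) + 81·(3/16) = 37/2.
E[S^2 | T = 2] = (37/2) / (1/2) = 37.

37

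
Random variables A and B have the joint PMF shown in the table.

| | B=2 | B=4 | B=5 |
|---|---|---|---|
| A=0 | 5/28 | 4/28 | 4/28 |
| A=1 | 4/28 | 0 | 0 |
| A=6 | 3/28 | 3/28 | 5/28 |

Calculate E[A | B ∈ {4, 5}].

P(B ∈ {4, 5}) = 4/7.
Σ A·P over the event = 0·(4/28) + 0·(4/28) + 6·(3/28) + 6·(5/28) = 12/7.
E[A | B ∈ {4, 5}] = (12/7) / (4/7) = 3.

3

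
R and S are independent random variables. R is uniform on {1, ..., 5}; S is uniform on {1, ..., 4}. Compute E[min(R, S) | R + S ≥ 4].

37/17

P(R + S ≥ 4) = 17/20.
Summing min(R,S)·P(x,y) over outcomes with R + S ≥ 4 gives 37/20.
E[min(R, S) | R + S ≥ 4] = (37/20) / (17/20) = 37/17.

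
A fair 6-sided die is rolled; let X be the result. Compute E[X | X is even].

4

Given X is even, X is equally likely to be any of {2, 4, 6}.
E[X | X is even] = (2 + 4 + 6) / 3 = 4.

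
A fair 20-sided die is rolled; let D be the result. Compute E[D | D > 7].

14

P(D > 7) = 13/20.
E[D | D > 7] = (91/10) / (13/20) = 14.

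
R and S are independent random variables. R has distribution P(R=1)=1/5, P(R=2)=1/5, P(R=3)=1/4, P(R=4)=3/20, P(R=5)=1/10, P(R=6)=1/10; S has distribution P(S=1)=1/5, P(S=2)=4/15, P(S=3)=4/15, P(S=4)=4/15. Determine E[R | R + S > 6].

P(R + S > 6) = 49/150.
Summing R·P(x,y) over outcomes with R + S > 6 gives 38/25.
E[R | R + S > 6] = (38/25) / (49/150) = 228/49.

228/49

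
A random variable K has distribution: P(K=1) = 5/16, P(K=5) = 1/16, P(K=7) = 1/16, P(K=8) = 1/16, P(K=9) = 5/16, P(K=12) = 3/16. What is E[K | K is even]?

P(K is even) = 1/4.
Σ over the event: 8·1/16 + 12·3/16 = 11/4.
E[K | K is even] = (11/4) / (1/4) = 11.

11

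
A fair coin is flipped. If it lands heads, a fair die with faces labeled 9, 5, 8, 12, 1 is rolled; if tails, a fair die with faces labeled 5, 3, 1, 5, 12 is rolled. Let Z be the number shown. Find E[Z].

61/10

E[Z | heads] = (9+5+8+12+1)/5 = 7.
E[Z | tails] = (5+3+1+5+12)/5 = 26/5.
E[Z] = (1/2)·(7) + (1/2)·(26/5) = 61/10.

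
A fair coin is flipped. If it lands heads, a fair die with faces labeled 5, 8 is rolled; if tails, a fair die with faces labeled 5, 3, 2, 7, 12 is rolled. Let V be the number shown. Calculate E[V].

E[V | heads] = (5+8)/2 = 13/2.
E[V | tails] = (5+3+2+7+12)/5 = 29/5.
By the law of total expectation,
E[V] = (1/2)·(13/2) + (1/2)·(29/5) = 123/20.

123/20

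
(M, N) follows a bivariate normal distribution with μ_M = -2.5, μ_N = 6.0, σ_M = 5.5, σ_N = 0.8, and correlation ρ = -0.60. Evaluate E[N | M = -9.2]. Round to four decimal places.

For a bivariate normal, E[N | M=x] = μ_N + ρ·(σ_N/σ_M)·(x − μ_M).
E[N | M=-9.2] = 6.0 + (-0.60)·(0.8/5.5)·(-9.2 − (-2.5)) = 6.0 + (-0.087273)·(-6.7) = 6.5847.

6.5847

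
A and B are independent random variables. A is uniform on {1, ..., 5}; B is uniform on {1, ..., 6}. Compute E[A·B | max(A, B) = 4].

Outcomes with max(A, B) = 4: (1,4), (2,4), (3,4), (4,1), (4,2), (4,3), (4,4), each with probability 1/30.
E[A·B | max(A, B) = 4] = (4 + 8 + 12 + 4 + 8 + 12 + 16) / 7 = 64/7.

64/7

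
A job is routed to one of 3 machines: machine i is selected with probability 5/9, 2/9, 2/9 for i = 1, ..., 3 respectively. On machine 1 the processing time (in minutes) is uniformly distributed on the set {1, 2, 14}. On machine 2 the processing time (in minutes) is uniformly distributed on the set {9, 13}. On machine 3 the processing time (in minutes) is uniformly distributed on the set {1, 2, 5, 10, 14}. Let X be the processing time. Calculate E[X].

947/135

E[X | machine 1] = (1+2+14)/3 = 17/3.
E[X | machine 2] = (9+13)/2 = 11.
E[X | machine 3] = (1+2+5+10+14)/5 = 32/5.
By the law of total expectation,
E[X] = (5/9)·(17/3) + (2/9)·(11) + (2/9)·(32/5) = 947/135.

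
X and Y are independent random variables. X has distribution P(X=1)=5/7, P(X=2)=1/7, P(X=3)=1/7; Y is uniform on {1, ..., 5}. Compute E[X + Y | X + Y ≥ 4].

127/24

P(X + Y ≥ 4) = 24/35.
Summing (X+Y)·P(x,y) over outcomes with X + Y ≥ 4 gives 127/35.
E[X + Y | X + Y ≥ 4] = (127/35) / (24/35) = 127/24.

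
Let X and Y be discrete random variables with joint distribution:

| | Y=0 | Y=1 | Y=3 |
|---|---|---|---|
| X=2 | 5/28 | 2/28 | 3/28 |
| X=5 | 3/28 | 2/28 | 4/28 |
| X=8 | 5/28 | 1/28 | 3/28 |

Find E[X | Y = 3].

5

P(Y = 3) = 5/14.
Σ X·P over the event = 2·(3/28) + 5·(4/28) + 8·(3/28) = 25/14.
E[X | Y = 3] = (25/14) / (5/14) = 5.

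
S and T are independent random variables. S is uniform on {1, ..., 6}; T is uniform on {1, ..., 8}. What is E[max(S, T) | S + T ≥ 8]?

P(S + T ≥ 8) = 9/16.
Summing max(S,T)·P(x,y) over outcomes with S + T ≥ 8 gives 173/48.
E[max(S, T) | S + T ≥ 8] = (173/48) / (9/16) = 173/27.

173/27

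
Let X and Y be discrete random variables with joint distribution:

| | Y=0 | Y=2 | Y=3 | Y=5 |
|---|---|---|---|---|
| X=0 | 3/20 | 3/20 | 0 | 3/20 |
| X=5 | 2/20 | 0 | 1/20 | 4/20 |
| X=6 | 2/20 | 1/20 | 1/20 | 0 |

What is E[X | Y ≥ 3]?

31/9

P(Y ≥ 3) = 9/20.
Summing X·P(X=x,Y=y) over the conditioning event gives 31/20.
E[X | Y ≥ 3] = (31/20) / (9/20) = 31/9.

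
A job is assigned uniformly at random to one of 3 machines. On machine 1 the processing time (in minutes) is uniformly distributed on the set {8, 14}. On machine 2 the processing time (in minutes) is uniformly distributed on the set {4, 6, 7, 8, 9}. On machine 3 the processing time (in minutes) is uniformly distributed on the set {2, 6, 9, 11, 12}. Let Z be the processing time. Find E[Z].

43/5

E[Z | machine 1] = (8+14)/2 = 11.
E[Z | machine 2] = (4+6+7+8+9)/5 = 34/5.
E[Z | machine 3] = (2+6+9+11+12)/5 = 8.
E[Z] = (1/3)·(11) + (1/3)·(34/5) + (1/3)·(8) = 43/5.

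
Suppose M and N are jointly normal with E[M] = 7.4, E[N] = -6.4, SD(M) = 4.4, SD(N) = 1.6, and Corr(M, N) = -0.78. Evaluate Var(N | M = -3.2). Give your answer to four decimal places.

1.0025

Var(N | M=x) = (1 − ρ²)·σ_N².
Var(N | M=-3.2) = (1.6)²·(1 − (-0.78)²) = 2.56·0.3916 = 1.0025.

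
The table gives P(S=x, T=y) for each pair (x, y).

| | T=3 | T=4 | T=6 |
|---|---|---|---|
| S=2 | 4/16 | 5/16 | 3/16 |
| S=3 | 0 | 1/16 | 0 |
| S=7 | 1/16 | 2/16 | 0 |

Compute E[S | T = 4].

27/8

P(T = 4) = 1/2.
Summing S·P(S=x,T=y) over the conditioning event gives 27/16.
E[S | T = 4] = (27/16) / (1/2) = 27/8.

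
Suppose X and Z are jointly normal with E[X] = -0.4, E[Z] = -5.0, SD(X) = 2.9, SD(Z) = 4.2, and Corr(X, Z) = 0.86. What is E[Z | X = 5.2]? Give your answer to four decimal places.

For a bivariate normal, E[Z | X=x] = μ_Z + ρ·(σ_Z/σ_X)·(x − μ_X).
E[Z | X=5.2] = -5.0 + (0.86)·(4.2/2.9)·(5.2 − (-0.4)) = -5.0 + (1.24552)·(5.6) = 1.9749.

1.9749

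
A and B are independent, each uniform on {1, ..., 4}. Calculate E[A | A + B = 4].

P(A + B = 4) = 3/16.
Summing A·P(x,y) over outcomes with A + B = 4 gives 3/8.
E[A | A + B = 4] = (3/8) / (3/16) = 2.

2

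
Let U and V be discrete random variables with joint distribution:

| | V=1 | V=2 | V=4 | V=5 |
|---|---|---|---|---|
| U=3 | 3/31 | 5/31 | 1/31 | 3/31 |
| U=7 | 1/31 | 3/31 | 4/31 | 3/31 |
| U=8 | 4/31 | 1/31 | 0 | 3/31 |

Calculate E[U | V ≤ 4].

123/22

P(V ≤ 4) = 22/31.
Σ U·P over the event = 3·(3/31) + 3·(5/31) + 3·(1/31) + 7·(1/31) + 7·(3/31) + 7·(4/31) + 8·(4/31) + 8·(1/31) = 123/31.
E[U | V ≤ 4] = (123/31) / (22/31) = 123/22.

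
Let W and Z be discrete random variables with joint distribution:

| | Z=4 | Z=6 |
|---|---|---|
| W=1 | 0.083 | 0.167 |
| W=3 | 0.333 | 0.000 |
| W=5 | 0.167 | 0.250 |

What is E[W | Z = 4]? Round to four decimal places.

P(Z = 4) = 0.583.
Σ W·P over the event = 1·(0.083) + 3·(0.333) + 5·(0.167) = 1.917.
E[W | Z = 4] = (1.917) / (0.583) = 3.2882.

3.2882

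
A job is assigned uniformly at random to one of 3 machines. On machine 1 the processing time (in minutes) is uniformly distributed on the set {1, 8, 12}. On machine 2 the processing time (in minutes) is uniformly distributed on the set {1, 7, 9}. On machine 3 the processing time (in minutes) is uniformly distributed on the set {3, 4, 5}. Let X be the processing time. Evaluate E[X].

E[X | machine 1] = (1+8+12)/3 = 7.
E[X | machine 2] = (1+7+9)/3 = 17/3.
E[X | machine 3] = (3+4+5)/3 = 4.
By the law of total expectation,
E[X] = (1/3)·(7) + (1/3)·(17/3) + (1/3)·(4) = 50/9.

50/9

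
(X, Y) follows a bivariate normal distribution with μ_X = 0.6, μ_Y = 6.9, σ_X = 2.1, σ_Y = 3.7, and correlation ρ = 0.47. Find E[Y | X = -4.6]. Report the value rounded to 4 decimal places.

2.5939

E[Y | X=x] = μ_Y + ρ(σ_Y/σ_X)(x − μ_X) for jointly normal variables.
E[Y | X=-4.6] = 6.9 + (0.47)·(3.7/2.1)·(-4.6 − (0.6)) = 6.9 + (0.8281)·(-5.2) = 2.5939.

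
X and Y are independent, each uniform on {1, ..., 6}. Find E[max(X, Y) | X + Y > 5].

67/13

P(X + Y > 5) = 13/18.
Summing max(X,Y)·P(x,y) over outcomes with X + Y > 5 gives 67/18.
E[max(X, Y) | X + Y > 5] = (67/18) / (13/18) = 67/13.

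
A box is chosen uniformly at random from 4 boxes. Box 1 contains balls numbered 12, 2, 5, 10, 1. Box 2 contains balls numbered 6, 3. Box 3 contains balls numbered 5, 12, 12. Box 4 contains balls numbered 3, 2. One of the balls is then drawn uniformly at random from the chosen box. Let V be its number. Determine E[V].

E[V | box 1] = (12+2+5+10+1)/5 = 6.
E[V | box 2] = (6+3)/2 = 9/2.
E[V | box 3] = (5+12+12)/3 = 29/3.
E[V | box 4] = (3+2)/2 = 5/2.
E[V] = (1/4)·(6) + (1/4)·(9/2) + (1/4)·(29/3) + (1/4)·(5/2) = 17/3.

17/3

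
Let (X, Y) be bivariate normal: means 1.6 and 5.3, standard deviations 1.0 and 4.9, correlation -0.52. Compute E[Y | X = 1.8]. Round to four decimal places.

The regression of Y on X has slope ρ·σ_Y/σ_X and passes through (μ_X, μ_Y).
E[Y | X=1.8] = 5.3 + (-0.52)·(4.9/1.0)·(1.8 − (1.6)) = 5.3 + (-2.548)·(0.2) = 4.7904.

4.7904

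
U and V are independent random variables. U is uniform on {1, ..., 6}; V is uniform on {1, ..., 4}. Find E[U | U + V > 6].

5

Outcomes with U + V > 6: (3,4), (4,3), (4,4), (5,2), (5,3), (5,4), (6,1), (6,2), (6,3), (6,4), each with probability 1/24.
E[U | U + V > 6] = (3 + 4 + 4 + 5 + 5 + 5 + 6 + 6 + 6 + 6) / 10 = 5.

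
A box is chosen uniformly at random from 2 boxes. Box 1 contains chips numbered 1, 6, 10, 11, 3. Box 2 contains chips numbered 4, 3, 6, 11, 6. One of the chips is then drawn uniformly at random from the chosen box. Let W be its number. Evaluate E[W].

61/10

E[W | box 1] = (1+6+10+11+3)/5 = 31/5.
E[W | box 2] = (4+3+6+11+6)/5 = 6.
By the law of total expectation,
E[W] = (1/2)·(31/5) + (1/2)·(6) = 61/10.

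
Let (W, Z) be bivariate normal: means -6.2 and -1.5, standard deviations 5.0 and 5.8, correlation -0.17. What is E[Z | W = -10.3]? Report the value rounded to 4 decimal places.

-0.6915

For a bivariate normal, E[Z | W=x] = μ_Z + ρ·(σ_Z/σ_W)·(x − μ_W).
E[Z | W=-10.3] = -1.5 + (-0.17)·(5.8/5.0)·(-10.3 − (-6.2)) = -1.5 + (-0.1972)·(-4.1) = -0.6915.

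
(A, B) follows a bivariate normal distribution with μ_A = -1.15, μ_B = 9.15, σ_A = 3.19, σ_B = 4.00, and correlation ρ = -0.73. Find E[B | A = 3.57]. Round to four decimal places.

4.8295

The regression of B on A has slope ρ·σ_B/σ_A and passes through (μ_A, μ_B).
E[B | A=3.57] = 9.15 + (-0.73)·(4.00/3.19)·(3.57 − (-1.15)) = 9.15 + (-0.91536)·(4.72) = 4.8295.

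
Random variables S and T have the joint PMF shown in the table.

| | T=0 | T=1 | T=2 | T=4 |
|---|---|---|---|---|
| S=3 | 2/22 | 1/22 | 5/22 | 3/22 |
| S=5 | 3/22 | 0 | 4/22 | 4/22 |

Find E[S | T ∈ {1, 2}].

P(T ∈ {1, 2}) = 5/11.
Σ S·P over the event = 3·(1/22) + 3·(5/22) + 5·(4/22) = 19/11.
E[S | T ∈ {1, 2}] = (19/11) / (5/11) = 19/5.

19/5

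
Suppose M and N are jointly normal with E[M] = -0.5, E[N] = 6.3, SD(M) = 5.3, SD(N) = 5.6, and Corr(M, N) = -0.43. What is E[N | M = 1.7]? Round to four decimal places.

E[N | M=x] = μ_N + ρ(σ_N/σ_M)(x − μ_M) for jointly normal variables.
E[N | M=1.7] = 6.3 + (-0.43)·(5.6/5.3)·(1.7 − (-0.5)) = 6.3 + (-0.45434)·(2.2) = 5.3005.

5.3005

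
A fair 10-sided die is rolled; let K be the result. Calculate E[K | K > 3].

7

Given K > 3, K is equally likely to be any of {4, 5, 6, 7, 8, 9, 10}.
E[K | K > 3] = (4 + 5 + 6 + 7 + 8 + 9 + 10) / 7 = 7.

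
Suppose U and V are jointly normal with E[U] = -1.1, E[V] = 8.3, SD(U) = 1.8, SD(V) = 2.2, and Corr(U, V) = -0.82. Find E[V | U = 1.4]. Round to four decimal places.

5.7944

For a bivariate normal, E[V | U=x] = μ_V + ρ·(σ_V/σ_U)·(x − μ_U).
E[V | U=1.4] = 8.3 + (-0.82)·(2.2/1.8)·(1.4 − (-1.1)) = 8.3 + (-1.002222)·(2.5) = 5.7944.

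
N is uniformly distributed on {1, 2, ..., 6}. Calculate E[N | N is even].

4

Given N is even, N is equally likely to be any of {2, 4, 6}.
E[N | N is even] = (2 + 4 + 6) / 3 = 4.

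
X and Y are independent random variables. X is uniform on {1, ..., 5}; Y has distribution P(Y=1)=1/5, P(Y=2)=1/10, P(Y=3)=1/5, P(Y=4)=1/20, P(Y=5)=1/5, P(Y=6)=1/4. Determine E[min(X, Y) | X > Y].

56/31

P(X > Y) = 31/100.
Summing min(X,Y)·P(x,y) over outcomes with X > Y gives 14/25.
E[min(X, Y) | X > Y] = (14/25) / (31/100) = 56/31.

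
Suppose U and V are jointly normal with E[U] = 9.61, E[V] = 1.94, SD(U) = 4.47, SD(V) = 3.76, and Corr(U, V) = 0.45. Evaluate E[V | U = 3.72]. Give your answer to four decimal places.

E[V | U=x] = μ_V + ρ(σ_V/σ_U)(x − μ_U) for jointly normal variables.
E[V | U=3.72] = 1.94 + (0.45)·(3.76/4.47)·(3.72 − (9.61)) = 1.94 + (0.37852)·(-5.89) = -0.2895.

-0.2895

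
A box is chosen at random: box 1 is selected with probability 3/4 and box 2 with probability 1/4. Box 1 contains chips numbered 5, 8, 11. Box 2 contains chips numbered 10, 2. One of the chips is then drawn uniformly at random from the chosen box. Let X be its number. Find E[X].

15/2

E[X | box 1] = (5+8+11)/3 = 8.
E[X | box 2] = (10+2)/2 = 6.
E[X] = (3/4)·(8) + (1/4)·(6) = 15/2.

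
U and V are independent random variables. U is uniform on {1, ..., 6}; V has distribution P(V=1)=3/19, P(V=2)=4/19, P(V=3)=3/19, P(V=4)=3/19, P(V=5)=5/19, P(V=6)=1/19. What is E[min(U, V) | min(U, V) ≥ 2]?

31/10

P(min(U, V) ≥ 2) = 40/57.
Summing min(U,V)·P(x,y) over outcomes with min(U, V) ≥ 2 gives 124/57.
E[min(U, V) | min(U, V) ≥ 2] = (124/57) / (40/57) = 31/10.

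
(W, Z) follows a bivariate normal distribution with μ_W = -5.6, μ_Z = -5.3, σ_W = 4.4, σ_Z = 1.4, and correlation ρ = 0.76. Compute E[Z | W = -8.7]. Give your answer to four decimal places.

The regression of Z on W has slope ρ·σ_Z/σ_W and passes through (μ_W, μ_Z).
E[Z | W=-8.7] = -5.3 + (0.76)·(1.4/4.4)·(-8.7 − (-5.6)) = -5.3 + (0.24182)·(-3.1) = -6.0496.

-6.0496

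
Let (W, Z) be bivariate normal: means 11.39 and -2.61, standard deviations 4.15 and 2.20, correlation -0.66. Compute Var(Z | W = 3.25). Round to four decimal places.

2.7317

The conditional variance in a bivariate normal is σ_Z²(1 − ρ²), independent of x.
Var(Z | W=3.25) = (2.20)²·(1 − (-0.66)²) = 4.84·0.5644 = 2.7317.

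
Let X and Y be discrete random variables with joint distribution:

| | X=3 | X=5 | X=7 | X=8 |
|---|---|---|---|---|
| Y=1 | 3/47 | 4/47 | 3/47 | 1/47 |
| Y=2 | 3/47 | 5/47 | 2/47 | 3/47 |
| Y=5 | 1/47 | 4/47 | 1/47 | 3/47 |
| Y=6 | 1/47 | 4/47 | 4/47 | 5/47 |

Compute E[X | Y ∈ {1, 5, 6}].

P(Y ∈ {1, 5, 6}) = 34/47.
Summing X·P(X=x,Y=y) over the conditioning event gives 203/47.
E[X | Y ∈ {1, 5, 6}] = (203/47) / (34/47) = 203/34.

203/34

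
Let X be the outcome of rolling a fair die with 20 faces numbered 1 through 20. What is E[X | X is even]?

Given X is even, X is equally likely to be any of {2, 4, 6, 8, 10, 12, 14, 16, 18, 20}.
E[X | X is even] = (2 + 4 + 6 + 8 + 10 + 12 + 14 + 16 + 18 + 20) / 10 = 11.

11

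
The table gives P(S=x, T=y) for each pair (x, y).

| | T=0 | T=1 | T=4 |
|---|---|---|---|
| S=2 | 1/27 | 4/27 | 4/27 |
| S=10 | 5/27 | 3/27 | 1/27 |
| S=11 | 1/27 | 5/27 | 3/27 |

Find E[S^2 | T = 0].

625/7

P(T = 0) = 7/27.
Σ S^2·P over the event = 4·(1/27) + 100·(5/27) + 121·(1/27) = 625/27.
E[S^2 | T = 0] = (625/27) / (7/27) = 625/7.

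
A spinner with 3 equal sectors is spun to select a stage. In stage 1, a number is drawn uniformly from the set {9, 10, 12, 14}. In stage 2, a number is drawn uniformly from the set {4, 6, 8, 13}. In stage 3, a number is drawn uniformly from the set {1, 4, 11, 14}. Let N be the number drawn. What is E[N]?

53/6

E[N | stage 1] = (9+10+12+14)/4 = 45/4.
E[N | stage 2] = (4+6+8+13)/4 = 31/4.
E[N | stage 3] = (1+4+11+14)/4 = 15/2.
By the law of total expectation,
E[N] = (1/3)·(45/4) + (1/3)·(31/4) + (1/3)·(15/2) = 53/6.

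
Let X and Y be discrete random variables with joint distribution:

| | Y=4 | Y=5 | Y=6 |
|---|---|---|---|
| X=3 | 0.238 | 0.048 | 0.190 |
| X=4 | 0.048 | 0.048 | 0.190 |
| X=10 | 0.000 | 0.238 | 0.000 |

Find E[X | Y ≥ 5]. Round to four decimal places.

5.6667

P(Y ≥ 5) = 0.714.
Σ X·P over the event = 3·(0.048) + 3·(0.190) + 4·(0.048) + 4·(0.190) + 10·(0.238) = 4.046.
E[X | Y ≥ 5] = (4.046) / (0.714) = 5.6667.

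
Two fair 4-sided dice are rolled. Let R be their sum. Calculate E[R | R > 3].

P(R > 3) = 13/16.
Σ over the event: 4·3/16 + 5·1/4 + 6·3/16 + 7·1/8 + 8·1/16 = 9/2.
E[R | R > 3] = (9/2) / (13/16) = 72/13.

72/13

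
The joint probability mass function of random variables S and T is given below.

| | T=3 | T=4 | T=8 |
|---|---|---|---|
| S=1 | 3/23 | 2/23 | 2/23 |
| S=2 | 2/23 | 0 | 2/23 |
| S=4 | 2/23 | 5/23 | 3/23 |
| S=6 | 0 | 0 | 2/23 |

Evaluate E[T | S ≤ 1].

P(S ≤ 1) = 7/23.
Σ T·P over the event = 3·(3/23) + 4·(2/23) + 8·(2/23) = 33/23.
E[T | S ≤ 1] = (33/23) / (7/23) = 33/7.

33/7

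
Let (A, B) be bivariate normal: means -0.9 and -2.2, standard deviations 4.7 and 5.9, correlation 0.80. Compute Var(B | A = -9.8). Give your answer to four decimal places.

12.5316

The conditional variance in a bivariate normal is σ_B²(1 − ρ²), independent of x.
Var(B | A=-9.8) = (5.9)²·(1 − (0.80)²) = 34.81·0.36 = 12.5316.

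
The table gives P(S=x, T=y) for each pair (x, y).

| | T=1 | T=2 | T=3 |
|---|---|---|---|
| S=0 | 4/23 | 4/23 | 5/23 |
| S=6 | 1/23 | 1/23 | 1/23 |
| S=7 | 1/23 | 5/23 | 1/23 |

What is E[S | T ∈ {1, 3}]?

P(T ∈ {1, 3}) = 13/23.
Σ S·P over the event = 0·(4/23) + 0·(5/23) + 6·(1/23) + 6·(1/23) + 7·(1/23) + 7·(1/23) = 26/23.
E[S | T ∈ {1, 3}] = (26/23) / (13/23) = 2.

2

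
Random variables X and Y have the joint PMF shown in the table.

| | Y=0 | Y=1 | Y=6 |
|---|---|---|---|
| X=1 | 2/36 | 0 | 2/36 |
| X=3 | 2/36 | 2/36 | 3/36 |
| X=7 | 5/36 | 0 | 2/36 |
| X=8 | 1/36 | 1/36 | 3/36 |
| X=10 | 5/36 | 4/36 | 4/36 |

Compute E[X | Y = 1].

54/7

P(Y = 1) = 7/36.
Summing X·P(X=x,Y=y) over the conditioning event gives 3/2.
E[X | Y = 1] = (3/2) / (7/36) = 54/7.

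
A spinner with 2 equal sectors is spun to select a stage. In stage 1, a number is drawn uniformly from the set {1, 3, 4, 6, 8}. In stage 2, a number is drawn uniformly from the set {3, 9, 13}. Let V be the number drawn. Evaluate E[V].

191/30

E[V | stage 1] = (1+3+4+6+8)/5 = 22/5.
E[V | stage 2] = (3+9+13)/3 = 25/3.
E[V] = (1/2)·(22/5) + (1/2)·(25/3) = 191/30.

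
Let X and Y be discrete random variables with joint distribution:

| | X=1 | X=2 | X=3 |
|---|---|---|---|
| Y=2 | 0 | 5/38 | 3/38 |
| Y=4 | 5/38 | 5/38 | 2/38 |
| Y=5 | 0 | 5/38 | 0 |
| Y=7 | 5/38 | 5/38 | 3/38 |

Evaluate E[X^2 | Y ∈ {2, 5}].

67/13

P(Y ∈ {2, 5}) = 13/38.
Σ X^2·P over the event = 4·(5/38) + 4·(5/38) + 9·(3/38) = 67/38.
E[X^2 | Y ∈ {2, 5}] = (67/38) / (13/38) = 67/13.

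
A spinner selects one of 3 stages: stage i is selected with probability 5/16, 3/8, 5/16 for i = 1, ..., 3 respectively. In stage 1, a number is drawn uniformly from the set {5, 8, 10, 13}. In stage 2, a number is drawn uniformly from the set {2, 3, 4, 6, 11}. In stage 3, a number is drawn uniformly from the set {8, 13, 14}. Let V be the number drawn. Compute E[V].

E[V | stage 1] = (5+8+10+13)/4 = 9.
E[V | stage 2] = (2+3+4+6+11)/5 = 26/5.
E[V | stage 3] = (8+13+14)/3 = 35/3.
By the law of total expectation,
E[V] = (5/16)·(9) + (3/8)·(26/5) + (5/16)·(35/3) = 1009/120.

1009/120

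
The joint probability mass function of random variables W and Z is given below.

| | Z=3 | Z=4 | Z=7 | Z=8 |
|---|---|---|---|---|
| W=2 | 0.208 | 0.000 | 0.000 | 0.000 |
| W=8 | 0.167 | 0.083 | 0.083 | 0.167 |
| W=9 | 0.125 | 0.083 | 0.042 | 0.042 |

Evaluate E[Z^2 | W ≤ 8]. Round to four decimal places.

P(W ≤ 8) = 0.708.
Summing Z^2·P(W=x,Z=y) over the conditioning event gives 19.458.
E[Z^2 | W ≤ 8] = (19.458) / (0.708) = 27.4831.

27.4831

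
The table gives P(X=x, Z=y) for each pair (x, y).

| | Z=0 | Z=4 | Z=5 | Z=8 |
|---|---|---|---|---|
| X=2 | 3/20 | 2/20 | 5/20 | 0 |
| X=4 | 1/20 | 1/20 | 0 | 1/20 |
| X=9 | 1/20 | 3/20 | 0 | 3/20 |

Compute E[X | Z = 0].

19/5

P(Z = 0) = 1/4.
Σ X·P over the event = 2·(3/20) + 4·(1/20) + 9·(1/20) = 19/20.
E[X | Z = 0] = (19/20) / (1/4) = 19/5.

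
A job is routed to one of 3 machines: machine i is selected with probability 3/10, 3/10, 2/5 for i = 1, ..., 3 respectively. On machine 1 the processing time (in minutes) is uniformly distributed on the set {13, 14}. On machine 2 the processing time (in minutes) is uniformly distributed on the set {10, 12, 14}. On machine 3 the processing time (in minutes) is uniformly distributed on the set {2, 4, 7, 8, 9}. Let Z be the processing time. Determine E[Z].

201/20

E[Z | machine 1] = (13+14)/2 = 27/2.
E[Z | machine 2] = (10+12+14)/3 = 12.
E[Z | machine 3] = (2+4+7+8+9)/5 = 6.
E[Z] = (3/10)·(27/2) + (3/10)·(12) + (2/5)·(6) = 201/20.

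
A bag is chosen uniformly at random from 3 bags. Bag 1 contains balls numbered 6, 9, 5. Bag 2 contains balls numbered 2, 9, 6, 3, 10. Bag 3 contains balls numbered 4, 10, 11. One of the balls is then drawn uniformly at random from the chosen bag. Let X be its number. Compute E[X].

E[X | bag 1] = (6+9+5)/3 = 20/3.
E[X | bag 2] = (2+9+6+3+10)/5 = 6.
E[X | bag 3] = (4+10+11)/3 = 25/3.
By the law of total expectation,
E[X] = (1/3)·(20/3) + (1/3)·(6) + (1/3)·(25/3) = 7.

7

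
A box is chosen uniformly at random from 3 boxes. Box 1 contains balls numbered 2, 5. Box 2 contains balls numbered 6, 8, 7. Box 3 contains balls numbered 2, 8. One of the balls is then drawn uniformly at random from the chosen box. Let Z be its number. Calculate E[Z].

E[Z | box 1] = (2+5)/2 = 7/2.
E[Z | box 2] = (6+8+7)/3 = 7.
E[Z | box 3] = (2+8)/2 = 5.
E[Z] = (1/3)·(7/2) + (1/3)·(7) + (1/3)·(5) = 31/6.

31/6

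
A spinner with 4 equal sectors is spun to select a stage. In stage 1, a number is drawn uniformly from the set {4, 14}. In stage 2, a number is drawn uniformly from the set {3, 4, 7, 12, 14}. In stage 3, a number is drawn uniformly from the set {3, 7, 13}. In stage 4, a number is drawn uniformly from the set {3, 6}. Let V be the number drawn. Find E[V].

E[V | stage 1] = (4+14)/2 = 9.
E[V | stage 2] = (3+4+7+12+14)/5 = 8.
E[V | stage 3] = (3+7+13)/3 = 23/3.
E[V | stage 4] = (3+6)/2 = 9/2.
By the law of total expectation,
E[V] = (1/4)·(9) + (1/4)·(8) + (1/4)·(23/3) + (1/4)·(9/2) = 175/24.

175/24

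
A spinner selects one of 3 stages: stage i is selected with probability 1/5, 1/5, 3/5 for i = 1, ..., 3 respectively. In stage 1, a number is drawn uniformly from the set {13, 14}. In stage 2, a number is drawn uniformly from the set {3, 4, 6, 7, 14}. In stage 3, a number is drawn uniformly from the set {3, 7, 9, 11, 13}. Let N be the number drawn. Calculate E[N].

461/50

E[N | stage 1] = (13+14)/2 = 27/2.
E[N | stage 2] = (3+4+6+7+14)/5 = 34/5.
E[N | stage 3] = (3+7+9+11+13)/5 = 43/5.
E[N] = (1/5)·(27/2) + (1/5)·(34/5) + (3/5)·(43/5) = 461/50.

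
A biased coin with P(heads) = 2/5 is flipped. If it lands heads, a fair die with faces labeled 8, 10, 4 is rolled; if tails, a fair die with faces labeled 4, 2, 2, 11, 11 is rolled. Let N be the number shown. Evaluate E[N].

98/15

E[N | heads] = (8+10+4)/3 = 22/3.
E[N | tails] = (4+2+2+11+11)/5 = 6.
By the law of total expectation,
E[N] = (2/5)·(22/3) + (3/5)·(6) = 98/15.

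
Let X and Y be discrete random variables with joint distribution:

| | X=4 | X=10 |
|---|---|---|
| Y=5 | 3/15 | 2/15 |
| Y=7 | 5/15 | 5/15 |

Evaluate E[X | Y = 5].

P(Y = 5) = 1/3.
Σ X·P over the event = 4·(3/15) + 10·(2/15) = 32/15.
E[X | Y = 5] = (32/15) / (1/3) = 32/5.

32/5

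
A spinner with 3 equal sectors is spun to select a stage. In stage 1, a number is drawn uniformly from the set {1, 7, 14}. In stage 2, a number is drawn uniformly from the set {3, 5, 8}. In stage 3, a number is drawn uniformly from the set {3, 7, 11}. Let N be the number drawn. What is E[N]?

59/9

E[N | stage 1] = (1+7+14)/3 = 22/3.
E[N | stage 2] = (3+5+8)/3 = 16/3.
E[N | stage 3] = (3+7+11)/3 = 7.
E[N] = (1/3)·(22/3) + (1/3)·(16/3) + (1/3)·(7) = 59/9.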